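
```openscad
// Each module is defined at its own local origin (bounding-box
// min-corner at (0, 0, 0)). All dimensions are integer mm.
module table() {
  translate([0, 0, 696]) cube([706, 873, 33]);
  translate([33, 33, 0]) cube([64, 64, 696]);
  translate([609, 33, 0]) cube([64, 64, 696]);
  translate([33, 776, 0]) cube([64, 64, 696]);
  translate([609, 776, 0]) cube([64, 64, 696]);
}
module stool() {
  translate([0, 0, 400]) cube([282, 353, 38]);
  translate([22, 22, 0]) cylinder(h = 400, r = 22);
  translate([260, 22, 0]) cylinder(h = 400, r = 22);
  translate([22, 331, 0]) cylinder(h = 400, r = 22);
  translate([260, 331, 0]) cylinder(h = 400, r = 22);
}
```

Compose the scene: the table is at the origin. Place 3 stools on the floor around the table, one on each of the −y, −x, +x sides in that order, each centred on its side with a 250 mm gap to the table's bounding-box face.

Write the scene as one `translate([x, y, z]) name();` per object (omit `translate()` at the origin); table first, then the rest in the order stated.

table();
translate([212, -603, 0]) stool();
translate([-532, 260, 0]) stool();
translate([956, 260, 0]) stool();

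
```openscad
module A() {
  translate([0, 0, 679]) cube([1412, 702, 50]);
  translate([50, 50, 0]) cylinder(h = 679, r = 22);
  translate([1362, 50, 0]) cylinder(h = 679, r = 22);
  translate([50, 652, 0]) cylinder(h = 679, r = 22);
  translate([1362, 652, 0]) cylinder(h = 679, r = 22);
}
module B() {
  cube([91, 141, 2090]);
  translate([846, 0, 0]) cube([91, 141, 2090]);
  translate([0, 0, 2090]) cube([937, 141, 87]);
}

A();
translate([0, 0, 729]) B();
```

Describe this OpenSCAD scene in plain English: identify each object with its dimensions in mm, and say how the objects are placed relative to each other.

A is a rectangular dining table. The top is 1412×702×50 mm with its upper surface at z = 729 mm. It stands on four round legs of 44 mm diameter, each leg's bounding box inset 28 mm from the nearest pair of top edges, running from the floor to the underside of the top.

B is a door frame. The clear opening is 755 mm wide and 2090 mm high. Two 91 mm wide jambs, 141 mm deep, stand either side of the opening from the floor to the top of the opening. A 87 mm thick head sits across the top of both jambs, spanning the full outside width of the frame.

The door frame is on top of the table.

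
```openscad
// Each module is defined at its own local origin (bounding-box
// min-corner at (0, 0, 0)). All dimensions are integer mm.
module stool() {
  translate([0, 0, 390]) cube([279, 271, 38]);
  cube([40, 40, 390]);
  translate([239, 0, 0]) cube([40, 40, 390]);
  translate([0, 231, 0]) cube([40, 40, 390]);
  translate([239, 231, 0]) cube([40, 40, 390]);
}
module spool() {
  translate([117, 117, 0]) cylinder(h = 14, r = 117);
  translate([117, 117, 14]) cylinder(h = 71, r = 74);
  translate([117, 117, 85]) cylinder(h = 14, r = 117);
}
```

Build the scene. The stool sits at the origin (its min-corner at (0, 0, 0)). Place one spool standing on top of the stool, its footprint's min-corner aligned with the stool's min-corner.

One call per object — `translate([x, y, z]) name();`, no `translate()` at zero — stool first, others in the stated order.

stool();
translate([0, 0, 428]) spool();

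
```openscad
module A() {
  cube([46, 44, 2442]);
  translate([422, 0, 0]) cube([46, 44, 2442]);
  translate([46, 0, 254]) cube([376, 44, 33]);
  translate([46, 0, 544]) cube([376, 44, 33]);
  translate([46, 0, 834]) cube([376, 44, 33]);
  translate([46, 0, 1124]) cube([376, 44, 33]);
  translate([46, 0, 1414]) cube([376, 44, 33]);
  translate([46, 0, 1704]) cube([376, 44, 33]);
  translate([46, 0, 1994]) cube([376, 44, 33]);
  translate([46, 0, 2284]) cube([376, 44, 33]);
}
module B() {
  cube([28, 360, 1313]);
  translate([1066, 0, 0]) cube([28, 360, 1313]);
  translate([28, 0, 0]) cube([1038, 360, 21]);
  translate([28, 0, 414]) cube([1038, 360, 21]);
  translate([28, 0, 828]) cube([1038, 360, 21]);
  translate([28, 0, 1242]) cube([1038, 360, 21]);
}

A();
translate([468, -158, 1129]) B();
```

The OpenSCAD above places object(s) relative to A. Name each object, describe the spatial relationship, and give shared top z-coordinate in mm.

A is a ladder. B is a bookshelf. The bookshelf is beside the ladder with their tops flush at z = 2442. The shared top z-coordinate is 2442 mm.

Both tops at z = 2442 mm.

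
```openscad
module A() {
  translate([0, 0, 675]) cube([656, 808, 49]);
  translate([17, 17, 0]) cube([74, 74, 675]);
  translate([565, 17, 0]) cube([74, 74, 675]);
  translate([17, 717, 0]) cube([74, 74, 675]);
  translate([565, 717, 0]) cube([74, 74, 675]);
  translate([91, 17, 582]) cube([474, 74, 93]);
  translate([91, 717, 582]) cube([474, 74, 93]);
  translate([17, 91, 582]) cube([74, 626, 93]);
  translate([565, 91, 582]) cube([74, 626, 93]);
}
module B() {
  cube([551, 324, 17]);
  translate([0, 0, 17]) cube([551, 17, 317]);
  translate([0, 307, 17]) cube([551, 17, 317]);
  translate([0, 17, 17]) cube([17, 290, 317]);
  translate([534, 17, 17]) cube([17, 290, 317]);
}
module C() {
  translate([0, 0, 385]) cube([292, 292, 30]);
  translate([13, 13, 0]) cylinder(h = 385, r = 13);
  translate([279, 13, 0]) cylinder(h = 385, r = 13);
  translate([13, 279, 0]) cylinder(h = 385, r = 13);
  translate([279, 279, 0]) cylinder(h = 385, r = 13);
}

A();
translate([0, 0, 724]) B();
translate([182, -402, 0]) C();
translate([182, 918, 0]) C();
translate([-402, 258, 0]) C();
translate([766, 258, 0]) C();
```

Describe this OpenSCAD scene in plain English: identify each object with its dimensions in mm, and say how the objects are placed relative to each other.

A is a rectangular dining table. The top is 656×808×49 mm with its upper surface at z = 724 mm. It stands on four 74×74 mm square legs, each inset 17 mm from the nearest pair of top edges, running from the floor to the underside of the top. Four apron rails, 74 mm thick and 93 mm tall, run between adjacent legs with their top edges flush with the underside of the top and their outer faces flush with the legs' outer faces.

B is an open-topped rectangular box: outside dimensions 551×324×334 mm, with a uniform wall and base thickness of 17 mm. The base is a full 551×324 slab on the floor; four walls sit on top of the base. The front and back walls (the −y and +y sides) span the full width; the two side walls fit between them.

C is a simple wooden stool: a rectangular seat 292 mm (x) by 292 mm (y), 30 mm thick, top face at z = 415 mm, on four round legs, each 26 mm in diameter. The legs rest on z = 0, each leg's axis is inset half a diameter from the nearest pair of seat edges (so the leg's bounding box is flush with the corner).

The open box is on top of the table. Four stools sit around the table at the −y, +y, −x, +x sides.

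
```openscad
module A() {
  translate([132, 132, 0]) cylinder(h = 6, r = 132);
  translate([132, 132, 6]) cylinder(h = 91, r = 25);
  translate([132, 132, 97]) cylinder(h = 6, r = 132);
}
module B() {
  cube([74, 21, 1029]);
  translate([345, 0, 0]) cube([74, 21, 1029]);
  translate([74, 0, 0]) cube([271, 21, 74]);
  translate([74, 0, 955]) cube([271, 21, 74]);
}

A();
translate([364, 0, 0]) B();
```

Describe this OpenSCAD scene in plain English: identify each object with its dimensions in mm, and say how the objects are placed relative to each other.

A is a spool: two coaxial disc flanges of radius 132 mm and thickness 6 mm, joined by a core cylinder of radius 25 mm and height 91 mm. The lower flange rests on z = 0 and the three cylinders share a vertical axis.

B is a rectangular picture frame lying in the x–z plane (depth along y). The opening is 271 mm wide (x) by 881 mm tall (z), surrounded by a border 74 mm wide on all four sides. The frame is 21 mm deep and is made of two full-height vertical stiles with two horizontal rails fitted between them.

The picture frame is on the floor beside the spool on its +x side.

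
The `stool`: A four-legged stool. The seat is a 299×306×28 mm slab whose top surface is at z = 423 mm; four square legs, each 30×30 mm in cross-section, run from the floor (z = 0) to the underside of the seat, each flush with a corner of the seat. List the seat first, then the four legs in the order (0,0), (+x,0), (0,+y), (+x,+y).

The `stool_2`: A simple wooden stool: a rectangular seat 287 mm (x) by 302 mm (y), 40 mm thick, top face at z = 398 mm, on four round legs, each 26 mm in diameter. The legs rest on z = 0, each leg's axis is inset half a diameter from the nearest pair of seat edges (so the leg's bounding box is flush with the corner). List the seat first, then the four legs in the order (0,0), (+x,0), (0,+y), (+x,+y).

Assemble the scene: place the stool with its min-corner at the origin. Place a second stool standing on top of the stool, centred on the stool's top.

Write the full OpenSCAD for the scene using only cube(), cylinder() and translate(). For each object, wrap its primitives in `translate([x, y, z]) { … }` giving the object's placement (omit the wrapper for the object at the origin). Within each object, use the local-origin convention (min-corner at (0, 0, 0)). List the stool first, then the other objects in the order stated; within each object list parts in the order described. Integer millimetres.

translate([0, 0, 395]) cube([299, 306, 28]);
cube([30, 30, 395]);
translate([269, 0, 0]) cube([30, 30, 395]);
translate([0, 276, 0]) cube([30, 30, 395]);
translate([269, 276, 0]) cube([30, 30, 395]);
translate([6, 2, 423]) {
  translate([0, 0, 358]) cube([287, 302, 40]);
  translate([13, 13, 0]) cylinder(h = 358, r = 13);
  translate([274, 13, 0]) cylinder(h = 358, r = 13);
  translate([13, 289, 0]) cylinder(h = 358, r = 13);
  translate([274, 289, 0]) cylinder(h = 358, r = 13);
}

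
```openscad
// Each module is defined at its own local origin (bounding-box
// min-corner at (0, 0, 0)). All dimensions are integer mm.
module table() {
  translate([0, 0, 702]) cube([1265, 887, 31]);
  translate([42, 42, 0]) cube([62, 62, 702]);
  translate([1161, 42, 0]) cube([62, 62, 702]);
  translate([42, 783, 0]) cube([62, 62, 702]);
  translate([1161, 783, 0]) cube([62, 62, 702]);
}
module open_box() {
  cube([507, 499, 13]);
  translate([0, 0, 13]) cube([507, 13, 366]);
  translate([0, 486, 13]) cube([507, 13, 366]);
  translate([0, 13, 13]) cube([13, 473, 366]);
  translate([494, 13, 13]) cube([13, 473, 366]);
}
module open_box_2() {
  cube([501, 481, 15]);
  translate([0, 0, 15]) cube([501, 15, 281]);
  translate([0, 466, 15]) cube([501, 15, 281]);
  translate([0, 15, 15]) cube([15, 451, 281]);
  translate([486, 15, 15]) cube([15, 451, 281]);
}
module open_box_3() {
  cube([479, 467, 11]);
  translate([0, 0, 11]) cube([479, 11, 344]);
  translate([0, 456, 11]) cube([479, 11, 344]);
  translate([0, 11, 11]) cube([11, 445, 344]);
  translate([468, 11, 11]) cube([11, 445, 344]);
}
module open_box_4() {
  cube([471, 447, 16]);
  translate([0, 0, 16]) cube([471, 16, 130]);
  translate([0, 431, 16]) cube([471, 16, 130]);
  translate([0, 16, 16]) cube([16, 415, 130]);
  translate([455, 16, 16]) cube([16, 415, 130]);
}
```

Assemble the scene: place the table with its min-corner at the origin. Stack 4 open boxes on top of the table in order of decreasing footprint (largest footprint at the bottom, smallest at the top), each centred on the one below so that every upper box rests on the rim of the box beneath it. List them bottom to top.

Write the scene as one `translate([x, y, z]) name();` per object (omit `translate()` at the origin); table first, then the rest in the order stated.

table();
translate([379, 194, 733]) open_box();
translate([382, 203, 1112]) open_box_2();
translate([393, 210, 1408]) open_box_3();
translate([397, 220, 1763]) open_box_4();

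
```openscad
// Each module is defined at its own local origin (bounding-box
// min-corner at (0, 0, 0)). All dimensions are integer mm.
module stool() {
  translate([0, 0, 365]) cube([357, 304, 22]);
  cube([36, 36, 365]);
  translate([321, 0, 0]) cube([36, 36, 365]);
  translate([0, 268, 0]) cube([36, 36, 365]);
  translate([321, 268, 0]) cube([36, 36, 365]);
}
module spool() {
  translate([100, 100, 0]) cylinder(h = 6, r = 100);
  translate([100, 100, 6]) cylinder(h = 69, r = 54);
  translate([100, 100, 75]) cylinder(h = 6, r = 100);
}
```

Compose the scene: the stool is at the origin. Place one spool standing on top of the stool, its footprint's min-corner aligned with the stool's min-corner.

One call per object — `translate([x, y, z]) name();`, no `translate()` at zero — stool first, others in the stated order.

stool();
translate([0, 0, 387]) spool();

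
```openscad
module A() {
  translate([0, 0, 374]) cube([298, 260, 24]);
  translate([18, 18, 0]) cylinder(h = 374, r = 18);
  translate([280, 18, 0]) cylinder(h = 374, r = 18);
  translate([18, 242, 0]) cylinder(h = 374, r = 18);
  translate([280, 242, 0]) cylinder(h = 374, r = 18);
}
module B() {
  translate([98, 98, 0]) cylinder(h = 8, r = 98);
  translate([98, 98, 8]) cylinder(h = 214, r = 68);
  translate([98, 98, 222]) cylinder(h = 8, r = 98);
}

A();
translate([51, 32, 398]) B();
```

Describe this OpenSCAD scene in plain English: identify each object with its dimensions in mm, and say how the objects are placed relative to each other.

A is a four-legged stool. The seat is a 298×260×24 mm slab whose top surface is at z = 398 mm; four round legs, each 36 mm in diameter, run from the floor (z = 0) to the underside of the seat, each leg's axis is inset half a diameter from the nearest pair of seat edges (so the leg's bounding box is flush with the corner).

B is a spool: two coaxial disc flanges of radius 98 mm and thickness 8 mm, joined by a core cylinder of radius 68 mm and height 214 mm. The lower flange rests on z = 0 and the three cylinders share a vertical axis.

The spool is on top of the stool, centred.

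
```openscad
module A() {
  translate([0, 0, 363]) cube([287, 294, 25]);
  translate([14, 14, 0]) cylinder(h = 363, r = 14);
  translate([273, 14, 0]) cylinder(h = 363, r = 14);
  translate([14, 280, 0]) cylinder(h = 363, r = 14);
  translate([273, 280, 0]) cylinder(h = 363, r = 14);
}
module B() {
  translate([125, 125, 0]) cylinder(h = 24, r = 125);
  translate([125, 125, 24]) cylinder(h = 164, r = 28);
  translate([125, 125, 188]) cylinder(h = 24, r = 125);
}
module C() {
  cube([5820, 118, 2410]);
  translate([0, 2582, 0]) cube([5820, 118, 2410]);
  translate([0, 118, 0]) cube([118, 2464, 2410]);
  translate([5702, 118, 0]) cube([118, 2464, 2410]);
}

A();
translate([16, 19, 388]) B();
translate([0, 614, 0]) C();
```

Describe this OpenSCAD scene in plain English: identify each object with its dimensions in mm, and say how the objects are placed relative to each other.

A is a four-legged stool. The seat is 287×294 mm, 25 mm thick, top at z = 388 mm. It stands on four round legs, each 28 mm in diameter, from z = 0 to the seat underside, each leg's axis is inset half a diameter from the nearest pair of seat edges (so the leg's bounding box is flush with the corner).

B is a spool: two coaxial disc flanges of radius 125 mm and thickness 24 mm, joined by a core cylinder of radius 28 mm and height 164 mm. The lower flange rests on z = 0 and the three cylinders share a vertical axis.

C is the wall frame of a small rectangular building: four walls, each 2410 mm tall and 118 mm thick, enclosing a footprint 5820 mm (x) by 2700 mm (y) outside-to-outside, with no floor or roof. The front and back walls (the −y and +y sides) span the full width; the two side walls fit between them.

The spool is on top of the stool. The house frame is on the floor beside the stool on its +y side.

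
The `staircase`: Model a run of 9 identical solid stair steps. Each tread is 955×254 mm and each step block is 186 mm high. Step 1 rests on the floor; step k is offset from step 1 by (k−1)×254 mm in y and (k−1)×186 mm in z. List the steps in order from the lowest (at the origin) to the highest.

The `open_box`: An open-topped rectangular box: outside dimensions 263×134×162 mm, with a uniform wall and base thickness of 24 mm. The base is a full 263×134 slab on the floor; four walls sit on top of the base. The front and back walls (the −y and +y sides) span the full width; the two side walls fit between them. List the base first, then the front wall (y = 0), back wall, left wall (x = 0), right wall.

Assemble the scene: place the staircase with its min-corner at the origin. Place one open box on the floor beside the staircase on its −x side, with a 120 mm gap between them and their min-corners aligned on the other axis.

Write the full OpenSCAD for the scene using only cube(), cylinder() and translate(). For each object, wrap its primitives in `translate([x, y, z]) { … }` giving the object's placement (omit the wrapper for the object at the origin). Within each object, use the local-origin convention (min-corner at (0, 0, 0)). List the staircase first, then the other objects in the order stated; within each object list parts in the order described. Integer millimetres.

cube([955, 254, 186]);
translate([0, 254, 186]) cube([955, 254, 186]);
translate([0, 508, 372]) cube([955, 254, 186]);
translate([0, 762, 558]) cube([955, 254, 186]);
translate([0, 1016, 744]) cube([955, 254, 186]);
translate([0, 1270, 930]) cube([955, 254, 186]);
translate([0, 1524, 1116]) cube([955, 254, 186]);
translate([0, 1778, 1302]) cube([955, 254, 186]);
translate([0, 2032, 1488]) cube([955, 254, 186]);
translate([-383, 0, 0]) {
  cube([263, 134, 24]);
  translate([0, 0, 24]) cube([263, 24, 138]);
  translate([0, 110, 24]) cube([263, 24, 138]);
  translate([0, 24, 24]) cube([24, 86, 138]);
  translate([239, 24, 24]) cube([24, 86, 138]);
}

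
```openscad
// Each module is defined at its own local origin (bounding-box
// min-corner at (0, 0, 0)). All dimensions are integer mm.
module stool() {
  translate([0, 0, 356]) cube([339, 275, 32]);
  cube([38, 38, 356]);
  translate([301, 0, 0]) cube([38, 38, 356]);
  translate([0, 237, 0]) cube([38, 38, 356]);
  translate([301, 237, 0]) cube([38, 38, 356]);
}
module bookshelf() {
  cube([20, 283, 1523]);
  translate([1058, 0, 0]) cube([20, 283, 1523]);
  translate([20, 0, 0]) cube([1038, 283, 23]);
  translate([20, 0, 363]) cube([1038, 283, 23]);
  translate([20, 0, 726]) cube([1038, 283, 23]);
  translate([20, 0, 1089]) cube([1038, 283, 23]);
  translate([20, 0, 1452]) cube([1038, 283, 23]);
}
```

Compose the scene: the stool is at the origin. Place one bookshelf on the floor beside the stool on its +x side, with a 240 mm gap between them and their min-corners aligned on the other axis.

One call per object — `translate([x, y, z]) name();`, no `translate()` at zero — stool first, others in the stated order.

stool();
translate([579, 0, 0]) bookshelf();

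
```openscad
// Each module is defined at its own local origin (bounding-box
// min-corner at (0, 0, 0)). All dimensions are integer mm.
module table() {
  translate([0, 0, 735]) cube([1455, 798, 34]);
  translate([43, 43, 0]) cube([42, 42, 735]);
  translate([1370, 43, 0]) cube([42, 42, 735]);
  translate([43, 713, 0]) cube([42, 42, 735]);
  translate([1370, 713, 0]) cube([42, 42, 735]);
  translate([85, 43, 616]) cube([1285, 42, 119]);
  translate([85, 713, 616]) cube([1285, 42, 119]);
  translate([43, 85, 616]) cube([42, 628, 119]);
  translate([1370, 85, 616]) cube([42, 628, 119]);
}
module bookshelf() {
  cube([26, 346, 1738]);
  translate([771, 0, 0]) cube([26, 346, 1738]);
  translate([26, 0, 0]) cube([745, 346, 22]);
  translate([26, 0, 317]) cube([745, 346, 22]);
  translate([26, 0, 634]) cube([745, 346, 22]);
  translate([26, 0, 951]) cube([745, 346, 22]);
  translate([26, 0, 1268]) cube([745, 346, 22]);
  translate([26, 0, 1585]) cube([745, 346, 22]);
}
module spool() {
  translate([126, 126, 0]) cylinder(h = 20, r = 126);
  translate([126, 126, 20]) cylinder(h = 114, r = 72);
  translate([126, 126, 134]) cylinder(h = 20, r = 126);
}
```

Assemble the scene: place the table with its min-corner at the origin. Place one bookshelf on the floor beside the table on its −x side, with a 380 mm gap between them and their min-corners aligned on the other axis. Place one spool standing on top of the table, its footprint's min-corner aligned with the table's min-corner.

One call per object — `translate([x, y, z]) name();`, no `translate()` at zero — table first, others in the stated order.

table();
translate([-1177, 0, 0]) bookshelf();
translate([0, 0, 769]) spool();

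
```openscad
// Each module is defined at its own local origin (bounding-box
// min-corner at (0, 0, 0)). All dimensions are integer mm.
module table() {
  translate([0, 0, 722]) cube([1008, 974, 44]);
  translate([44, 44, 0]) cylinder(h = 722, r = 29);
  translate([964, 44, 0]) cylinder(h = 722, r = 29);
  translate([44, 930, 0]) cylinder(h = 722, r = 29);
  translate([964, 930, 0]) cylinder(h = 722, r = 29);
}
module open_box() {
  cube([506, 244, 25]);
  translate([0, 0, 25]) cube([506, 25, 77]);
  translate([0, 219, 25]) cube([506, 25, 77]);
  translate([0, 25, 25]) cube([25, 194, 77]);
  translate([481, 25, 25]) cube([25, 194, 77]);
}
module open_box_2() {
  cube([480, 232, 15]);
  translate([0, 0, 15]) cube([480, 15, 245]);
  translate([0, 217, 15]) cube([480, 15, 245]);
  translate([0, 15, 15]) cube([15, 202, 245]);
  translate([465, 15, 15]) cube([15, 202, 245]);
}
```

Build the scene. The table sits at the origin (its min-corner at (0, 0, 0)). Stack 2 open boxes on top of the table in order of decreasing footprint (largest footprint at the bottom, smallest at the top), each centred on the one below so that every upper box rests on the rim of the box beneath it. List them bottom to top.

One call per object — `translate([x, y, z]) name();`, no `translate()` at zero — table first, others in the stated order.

table();
translate([251, 365, 766]) open_box();
translate([264, 371, 868]) open_box_2();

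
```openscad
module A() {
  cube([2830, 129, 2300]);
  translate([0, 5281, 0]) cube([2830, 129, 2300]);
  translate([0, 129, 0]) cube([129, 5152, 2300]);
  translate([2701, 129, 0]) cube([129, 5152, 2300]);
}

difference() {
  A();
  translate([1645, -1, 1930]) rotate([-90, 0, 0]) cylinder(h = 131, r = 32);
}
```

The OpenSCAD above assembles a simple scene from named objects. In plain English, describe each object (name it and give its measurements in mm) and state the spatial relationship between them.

A is the wall frame of a small rectangular building: four walls, each 2300 mm tall and 129 mm thick, enclosing a footprint 2830 mm (x) by 5410 mm (y) outside-to-outside, with no floor or roof. The front and back walls (the −y and +y sides) span the full width; the two side walls fit between them.

The house frame has a circular hole of radius 32 mm through its front wall, centred at (x = 1645, z = 1930).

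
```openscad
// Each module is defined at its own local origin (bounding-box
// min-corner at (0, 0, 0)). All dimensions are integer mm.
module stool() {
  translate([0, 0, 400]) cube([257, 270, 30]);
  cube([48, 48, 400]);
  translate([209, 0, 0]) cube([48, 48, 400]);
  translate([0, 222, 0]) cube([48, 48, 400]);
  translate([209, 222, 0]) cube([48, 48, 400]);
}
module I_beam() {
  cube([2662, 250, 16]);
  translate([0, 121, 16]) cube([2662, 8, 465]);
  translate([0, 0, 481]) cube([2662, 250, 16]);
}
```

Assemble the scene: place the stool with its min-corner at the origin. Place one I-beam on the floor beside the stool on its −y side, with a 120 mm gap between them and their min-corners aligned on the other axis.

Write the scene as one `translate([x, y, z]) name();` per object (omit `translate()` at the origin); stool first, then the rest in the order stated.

stool();
translate([0, -370, 0]) I_beam();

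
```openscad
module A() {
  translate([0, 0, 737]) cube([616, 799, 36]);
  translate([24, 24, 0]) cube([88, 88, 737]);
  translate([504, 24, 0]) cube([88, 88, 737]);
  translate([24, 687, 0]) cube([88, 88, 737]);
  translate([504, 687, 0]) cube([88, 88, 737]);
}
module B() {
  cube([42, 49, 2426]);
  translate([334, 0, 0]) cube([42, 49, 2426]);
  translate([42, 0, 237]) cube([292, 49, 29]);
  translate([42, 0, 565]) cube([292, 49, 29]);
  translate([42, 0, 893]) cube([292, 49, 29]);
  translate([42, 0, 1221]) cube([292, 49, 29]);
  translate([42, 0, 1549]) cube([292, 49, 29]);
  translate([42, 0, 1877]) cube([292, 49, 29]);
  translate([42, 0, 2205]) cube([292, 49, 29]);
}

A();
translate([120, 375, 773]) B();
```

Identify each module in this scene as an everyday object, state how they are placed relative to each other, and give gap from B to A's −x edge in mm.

The ladder's min-x is at 120; the table's min-x is 0; gap = 120 mm.

A is a table. B is a ladder. The ladder is on top of the table, centred. The gap from the ladder to the table's −x edge is 120 mm.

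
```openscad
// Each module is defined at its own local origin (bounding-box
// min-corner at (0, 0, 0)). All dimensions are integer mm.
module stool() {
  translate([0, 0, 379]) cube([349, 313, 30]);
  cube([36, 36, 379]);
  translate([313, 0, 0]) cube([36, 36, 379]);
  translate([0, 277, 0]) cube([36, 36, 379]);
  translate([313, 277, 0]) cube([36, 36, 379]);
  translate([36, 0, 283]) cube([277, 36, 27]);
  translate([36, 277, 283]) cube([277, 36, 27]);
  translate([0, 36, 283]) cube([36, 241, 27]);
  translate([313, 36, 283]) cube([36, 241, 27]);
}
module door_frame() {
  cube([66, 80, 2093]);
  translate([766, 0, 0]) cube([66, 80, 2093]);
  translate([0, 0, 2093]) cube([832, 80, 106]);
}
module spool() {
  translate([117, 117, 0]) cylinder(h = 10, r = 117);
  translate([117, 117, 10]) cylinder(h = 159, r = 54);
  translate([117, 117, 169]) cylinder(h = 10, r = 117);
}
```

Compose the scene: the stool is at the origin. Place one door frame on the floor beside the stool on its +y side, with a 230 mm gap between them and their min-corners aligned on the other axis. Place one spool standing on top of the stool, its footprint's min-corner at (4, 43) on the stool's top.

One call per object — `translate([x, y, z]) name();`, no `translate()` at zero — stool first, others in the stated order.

stool();
translate([0, 543, 0]) door_frame();
translate([4, 43, 409]) spool();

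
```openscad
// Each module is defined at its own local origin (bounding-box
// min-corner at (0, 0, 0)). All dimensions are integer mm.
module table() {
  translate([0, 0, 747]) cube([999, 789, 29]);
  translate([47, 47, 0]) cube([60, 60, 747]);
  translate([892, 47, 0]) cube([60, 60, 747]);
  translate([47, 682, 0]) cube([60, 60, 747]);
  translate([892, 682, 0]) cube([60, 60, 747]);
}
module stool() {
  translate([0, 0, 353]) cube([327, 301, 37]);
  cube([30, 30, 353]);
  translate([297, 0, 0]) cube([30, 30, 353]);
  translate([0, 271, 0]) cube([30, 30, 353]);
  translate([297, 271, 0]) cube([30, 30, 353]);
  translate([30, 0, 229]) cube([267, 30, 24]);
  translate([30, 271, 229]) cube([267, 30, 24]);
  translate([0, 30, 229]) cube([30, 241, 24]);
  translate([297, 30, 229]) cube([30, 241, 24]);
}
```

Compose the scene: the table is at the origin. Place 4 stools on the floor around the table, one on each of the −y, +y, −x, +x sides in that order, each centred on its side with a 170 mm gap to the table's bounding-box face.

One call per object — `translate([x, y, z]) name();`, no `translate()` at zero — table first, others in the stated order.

table();
translate([336, -471, 0]) stool();
translate([336, 959, 0]) stool();
translate([-497, 244, 0]) stool();
translate([1169, 244, 0]) stool();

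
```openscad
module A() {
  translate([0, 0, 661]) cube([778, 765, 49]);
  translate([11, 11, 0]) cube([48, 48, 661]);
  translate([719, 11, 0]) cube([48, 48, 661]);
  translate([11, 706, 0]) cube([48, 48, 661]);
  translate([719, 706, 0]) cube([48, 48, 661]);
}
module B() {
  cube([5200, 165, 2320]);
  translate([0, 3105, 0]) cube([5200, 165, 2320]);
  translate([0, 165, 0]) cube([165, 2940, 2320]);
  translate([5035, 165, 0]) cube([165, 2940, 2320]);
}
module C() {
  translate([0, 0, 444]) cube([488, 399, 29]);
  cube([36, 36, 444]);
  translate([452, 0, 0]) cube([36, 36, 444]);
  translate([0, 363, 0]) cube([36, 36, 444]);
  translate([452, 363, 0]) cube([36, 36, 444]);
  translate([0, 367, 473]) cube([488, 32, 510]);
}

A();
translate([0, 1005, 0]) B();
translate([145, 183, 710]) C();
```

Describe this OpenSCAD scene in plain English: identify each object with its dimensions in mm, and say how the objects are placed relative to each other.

A is a table with a 778×765 mm rectangular top, 49 mm thick, top surface at z = 710 mm, supported by four 48×48 mm square legs, each inset 11 mm from the nearest pair of top edges, running from the floor.

B is a box-shaped house frame (walls only): outside footprint 5200×3270 mm, wall height 2320 mm, wall thickness 165 mm. The two y-facing walls run the full x-width; the two x-facing walls fit between the inner faces of the y-facing walls.

C is a chair. The seat is a 488×399×29 mm slab with its top at z = 473 mm, on four 36×36 mm corner legs (flush with the seat edges, standing on z = 0). A flat backrest 32 mm thick, 510 mm tall, spans the full seat width and rises from the seat top along its +y edge, rear face flush with the rear of the seat.

The house frame is on the floor beside the table on its +y side. The chair is on top of the table, centred.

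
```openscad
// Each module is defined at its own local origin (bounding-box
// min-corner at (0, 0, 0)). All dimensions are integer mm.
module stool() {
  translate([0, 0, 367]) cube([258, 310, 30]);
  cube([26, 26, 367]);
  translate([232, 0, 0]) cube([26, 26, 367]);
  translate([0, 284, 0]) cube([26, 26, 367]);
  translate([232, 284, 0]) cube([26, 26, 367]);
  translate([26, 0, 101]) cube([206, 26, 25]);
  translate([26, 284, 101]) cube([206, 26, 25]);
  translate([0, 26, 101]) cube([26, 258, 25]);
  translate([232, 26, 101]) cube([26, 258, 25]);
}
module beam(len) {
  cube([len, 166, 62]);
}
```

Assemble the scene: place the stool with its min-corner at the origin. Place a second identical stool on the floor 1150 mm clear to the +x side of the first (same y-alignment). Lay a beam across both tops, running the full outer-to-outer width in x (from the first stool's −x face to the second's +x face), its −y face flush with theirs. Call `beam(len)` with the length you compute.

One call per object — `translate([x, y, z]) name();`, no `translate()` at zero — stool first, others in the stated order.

stool();
translate([1408, 0, 0]) stool();
translate([0, 0, 397]) beam(1666);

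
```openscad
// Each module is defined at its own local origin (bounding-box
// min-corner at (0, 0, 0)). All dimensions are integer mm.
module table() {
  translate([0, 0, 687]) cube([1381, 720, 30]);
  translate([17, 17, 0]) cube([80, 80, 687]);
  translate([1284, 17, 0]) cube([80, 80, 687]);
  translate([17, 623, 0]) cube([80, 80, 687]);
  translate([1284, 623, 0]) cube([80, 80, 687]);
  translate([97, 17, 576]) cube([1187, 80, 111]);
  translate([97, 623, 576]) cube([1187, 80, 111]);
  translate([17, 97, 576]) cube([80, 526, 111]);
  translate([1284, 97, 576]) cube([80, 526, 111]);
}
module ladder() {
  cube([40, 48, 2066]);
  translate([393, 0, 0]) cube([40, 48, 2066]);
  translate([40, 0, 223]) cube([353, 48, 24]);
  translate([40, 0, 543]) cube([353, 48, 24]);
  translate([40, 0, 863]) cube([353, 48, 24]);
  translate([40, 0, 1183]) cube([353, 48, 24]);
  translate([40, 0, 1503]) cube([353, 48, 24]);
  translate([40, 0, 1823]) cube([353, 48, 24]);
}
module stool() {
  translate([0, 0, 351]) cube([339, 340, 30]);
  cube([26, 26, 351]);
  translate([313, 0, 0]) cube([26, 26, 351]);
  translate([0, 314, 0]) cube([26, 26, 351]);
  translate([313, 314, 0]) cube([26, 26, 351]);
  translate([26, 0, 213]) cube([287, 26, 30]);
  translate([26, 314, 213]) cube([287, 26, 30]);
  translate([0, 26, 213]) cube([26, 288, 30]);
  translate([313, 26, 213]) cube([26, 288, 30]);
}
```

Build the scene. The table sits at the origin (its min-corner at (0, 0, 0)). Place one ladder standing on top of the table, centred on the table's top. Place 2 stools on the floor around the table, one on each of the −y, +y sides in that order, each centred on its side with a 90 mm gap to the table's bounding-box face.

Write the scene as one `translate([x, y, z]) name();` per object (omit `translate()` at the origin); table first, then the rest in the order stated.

table();
translate([474, 336, 717]) ladder();
translate([521, -430, 0]) stool();
translate([521, 810, 0]) stool();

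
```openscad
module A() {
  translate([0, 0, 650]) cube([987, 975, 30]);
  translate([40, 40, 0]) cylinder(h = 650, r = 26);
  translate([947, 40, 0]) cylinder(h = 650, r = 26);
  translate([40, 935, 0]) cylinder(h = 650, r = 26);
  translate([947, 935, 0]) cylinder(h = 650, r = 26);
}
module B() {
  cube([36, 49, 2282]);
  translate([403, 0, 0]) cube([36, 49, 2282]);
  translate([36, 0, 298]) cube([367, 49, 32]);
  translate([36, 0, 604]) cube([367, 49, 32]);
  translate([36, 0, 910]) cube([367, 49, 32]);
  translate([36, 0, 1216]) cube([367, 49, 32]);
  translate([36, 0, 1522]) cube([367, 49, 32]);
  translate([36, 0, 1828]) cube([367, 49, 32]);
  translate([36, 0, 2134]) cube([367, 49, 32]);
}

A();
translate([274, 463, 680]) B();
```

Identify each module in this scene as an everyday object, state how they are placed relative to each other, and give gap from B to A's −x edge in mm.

A is a table. B is a ladder. The ladder is on top of the table, centred. The gap from the ladder to the table's −x edge is 274 mm.

The ladder's min-x is at 274; the table's min-x is 0; gap = 274 mm.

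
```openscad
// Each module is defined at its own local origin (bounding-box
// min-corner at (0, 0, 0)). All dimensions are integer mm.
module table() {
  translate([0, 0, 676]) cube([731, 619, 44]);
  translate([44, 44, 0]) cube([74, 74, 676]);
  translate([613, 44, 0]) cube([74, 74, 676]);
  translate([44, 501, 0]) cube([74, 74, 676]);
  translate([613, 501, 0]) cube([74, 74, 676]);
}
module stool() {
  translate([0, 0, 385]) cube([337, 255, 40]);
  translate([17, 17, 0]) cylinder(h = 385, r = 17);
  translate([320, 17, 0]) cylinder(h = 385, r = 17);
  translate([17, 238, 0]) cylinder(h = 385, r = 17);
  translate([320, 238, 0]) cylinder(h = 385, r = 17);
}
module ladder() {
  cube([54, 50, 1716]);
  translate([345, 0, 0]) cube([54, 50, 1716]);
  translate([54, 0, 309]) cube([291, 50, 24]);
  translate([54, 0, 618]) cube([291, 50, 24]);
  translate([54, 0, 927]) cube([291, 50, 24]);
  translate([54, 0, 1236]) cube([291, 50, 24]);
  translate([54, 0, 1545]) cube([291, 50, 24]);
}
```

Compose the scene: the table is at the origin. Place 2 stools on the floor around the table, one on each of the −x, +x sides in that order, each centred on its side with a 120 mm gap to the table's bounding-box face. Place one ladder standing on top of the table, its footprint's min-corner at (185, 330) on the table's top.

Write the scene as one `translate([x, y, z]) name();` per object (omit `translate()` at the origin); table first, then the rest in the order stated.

table();
translate([-457, 182, 0]) stool();
translate([851, 182, 0]) stool();
translate([185, 330, 720]) ladder();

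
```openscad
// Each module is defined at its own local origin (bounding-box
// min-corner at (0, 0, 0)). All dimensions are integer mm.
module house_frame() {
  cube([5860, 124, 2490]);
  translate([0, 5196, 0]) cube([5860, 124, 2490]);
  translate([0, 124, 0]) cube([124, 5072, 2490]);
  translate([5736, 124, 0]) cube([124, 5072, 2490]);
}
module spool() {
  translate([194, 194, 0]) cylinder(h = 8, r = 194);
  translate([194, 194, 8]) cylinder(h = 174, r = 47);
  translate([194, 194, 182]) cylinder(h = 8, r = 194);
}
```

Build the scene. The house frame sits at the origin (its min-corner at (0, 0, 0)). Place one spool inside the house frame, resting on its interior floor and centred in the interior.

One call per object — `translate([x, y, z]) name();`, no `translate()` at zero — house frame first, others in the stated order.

house_frame();
translate([2736, 2466, 0]) spool();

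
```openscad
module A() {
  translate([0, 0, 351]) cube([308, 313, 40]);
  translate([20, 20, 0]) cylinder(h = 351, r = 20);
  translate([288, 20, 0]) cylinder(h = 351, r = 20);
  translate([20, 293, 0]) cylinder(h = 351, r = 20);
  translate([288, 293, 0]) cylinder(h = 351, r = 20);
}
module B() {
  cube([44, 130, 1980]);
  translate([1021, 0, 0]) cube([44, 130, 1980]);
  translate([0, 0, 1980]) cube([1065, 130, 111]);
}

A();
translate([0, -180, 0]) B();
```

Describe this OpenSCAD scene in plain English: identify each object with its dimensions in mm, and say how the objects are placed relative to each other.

A is a four-legged stool. The seat is a 308×313×40 mm slab whose top surface is at z = 391 mm; four round legs, each 40 mm in diameter, run from the floor (z = 0) to the underside of the seat, each leg's axis is inset half a diameter from the nearest pair of seat edges (so the leg's bounding box is flush with the corner).

B is a rectangular door frame: two vertical jambs of 44×130 mm section, 1980 mm tall, with a clear opening 977 mm wide between their inner faces. A header 111 mm tall and 130 mm deep lies on top of the jambs and spans the full outside width.

The door frame is on the floor beside the stool on its −y side.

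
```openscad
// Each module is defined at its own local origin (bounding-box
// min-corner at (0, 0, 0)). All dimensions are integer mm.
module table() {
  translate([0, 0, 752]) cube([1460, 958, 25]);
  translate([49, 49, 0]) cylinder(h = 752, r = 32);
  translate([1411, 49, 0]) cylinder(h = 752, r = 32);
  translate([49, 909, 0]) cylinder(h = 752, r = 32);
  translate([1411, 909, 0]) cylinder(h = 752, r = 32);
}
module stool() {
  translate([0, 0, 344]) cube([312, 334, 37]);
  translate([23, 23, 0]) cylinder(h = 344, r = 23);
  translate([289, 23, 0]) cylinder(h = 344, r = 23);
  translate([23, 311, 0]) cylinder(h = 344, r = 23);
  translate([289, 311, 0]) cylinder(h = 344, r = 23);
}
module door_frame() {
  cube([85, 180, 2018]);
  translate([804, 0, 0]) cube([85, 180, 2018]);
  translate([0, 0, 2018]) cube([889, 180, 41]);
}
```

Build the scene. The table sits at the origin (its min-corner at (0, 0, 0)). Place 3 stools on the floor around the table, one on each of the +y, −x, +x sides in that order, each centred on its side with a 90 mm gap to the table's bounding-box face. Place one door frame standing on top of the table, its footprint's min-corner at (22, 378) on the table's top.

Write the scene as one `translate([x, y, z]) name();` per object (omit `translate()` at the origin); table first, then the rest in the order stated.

table();
translate([574, 1048, 0]) stool();
translate([-402, 312, 0]) stool();
translate([1550, 312, 0]) stool();
translate([22, 378, 777]) door_frame();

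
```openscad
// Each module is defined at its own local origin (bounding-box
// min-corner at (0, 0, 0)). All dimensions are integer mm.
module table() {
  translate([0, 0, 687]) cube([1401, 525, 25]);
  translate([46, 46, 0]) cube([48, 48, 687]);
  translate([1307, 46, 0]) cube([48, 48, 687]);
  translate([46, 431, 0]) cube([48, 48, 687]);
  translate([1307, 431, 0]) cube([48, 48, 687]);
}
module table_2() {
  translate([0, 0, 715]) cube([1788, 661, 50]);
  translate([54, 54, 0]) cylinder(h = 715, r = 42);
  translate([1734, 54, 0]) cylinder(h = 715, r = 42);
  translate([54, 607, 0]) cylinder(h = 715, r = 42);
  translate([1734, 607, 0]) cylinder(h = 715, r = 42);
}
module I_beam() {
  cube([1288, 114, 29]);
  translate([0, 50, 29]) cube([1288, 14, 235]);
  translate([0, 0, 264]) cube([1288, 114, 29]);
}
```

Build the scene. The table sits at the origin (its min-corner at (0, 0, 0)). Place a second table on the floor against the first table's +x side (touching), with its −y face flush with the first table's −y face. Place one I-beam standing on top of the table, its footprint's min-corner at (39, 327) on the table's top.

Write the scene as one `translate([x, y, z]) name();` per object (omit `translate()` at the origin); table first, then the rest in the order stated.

table();
translate([1401, 0, 0]) table_2();
translate([39, 327, 712]) I_beam();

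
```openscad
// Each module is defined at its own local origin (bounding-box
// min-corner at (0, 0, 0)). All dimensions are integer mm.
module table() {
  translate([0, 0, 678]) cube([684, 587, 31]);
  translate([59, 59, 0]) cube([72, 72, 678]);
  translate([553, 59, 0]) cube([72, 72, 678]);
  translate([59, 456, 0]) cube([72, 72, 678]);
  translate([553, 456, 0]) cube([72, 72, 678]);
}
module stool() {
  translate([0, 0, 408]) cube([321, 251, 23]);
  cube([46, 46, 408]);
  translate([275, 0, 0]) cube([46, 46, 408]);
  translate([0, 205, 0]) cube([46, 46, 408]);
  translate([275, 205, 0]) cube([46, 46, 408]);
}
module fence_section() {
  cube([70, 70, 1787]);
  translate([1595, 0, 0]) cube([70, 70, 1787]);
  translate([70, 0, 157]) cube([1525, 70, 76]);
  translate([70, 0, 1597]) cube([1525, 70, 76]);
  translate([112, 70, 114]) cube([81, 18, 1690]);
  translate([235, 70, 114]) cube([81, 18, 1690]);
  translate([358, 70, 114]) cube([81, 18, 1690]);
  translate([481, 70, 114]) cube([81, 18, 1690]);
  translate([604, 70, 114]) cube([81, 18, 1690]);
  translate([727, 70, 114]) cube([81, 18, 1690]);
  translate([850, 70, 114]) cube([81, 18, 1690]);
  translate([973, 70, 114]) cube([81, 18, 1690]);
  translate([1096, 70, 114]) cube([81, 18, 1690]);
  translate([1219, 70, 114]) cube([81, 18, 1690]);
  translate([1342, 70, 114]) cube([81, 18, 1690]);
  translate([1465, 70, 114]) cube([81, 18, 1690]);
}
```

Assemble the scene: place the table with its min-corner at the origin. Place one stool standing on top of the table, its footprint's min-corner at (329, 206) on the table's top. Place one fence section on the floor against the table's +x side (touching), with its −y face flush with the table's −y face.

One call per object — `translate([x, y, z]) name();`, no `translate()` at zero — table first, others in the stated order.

table();
translate([329, 206, 709]) stool();
translate([684, 0, 0]) fence_section();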